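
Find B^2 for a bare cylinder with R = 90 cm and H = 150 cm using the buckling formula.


B^2 = (2.405/R)^2 + (pi/H)^2
B^2 = (2.405/90)^2 + (pi/150)^2
B^2 = 0.0011527 /cm^2

0.0011527


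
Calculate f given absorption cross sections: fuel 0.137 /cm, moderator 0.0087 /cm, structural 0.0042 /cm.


f = Sigma_a_fuel / (Sigma_a_fuel + Sigma_a_mod + Sigma_a_other)
f = 0.137 / (0.137 + 0.0087 + 0.0042)
f = 0.91394

0.91394


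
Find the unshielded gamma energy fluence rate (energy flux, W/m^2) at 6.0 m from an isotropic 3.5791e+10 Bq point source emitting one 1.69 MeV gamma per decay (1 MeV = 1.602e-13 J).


psi = A * E * 1.602e-13 / (4*pi*r^2)
psi = 3.5791e+10 * 1.69 * 1.602e-13 / (4*pi*6.0^2)
psi = 2.1420e-05 W/m^2

2.1420e-05


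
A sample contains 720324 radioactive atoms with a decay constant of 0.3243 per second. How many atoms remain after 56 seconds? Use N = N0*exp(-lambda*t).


N = N0 * exp(-lambda * t)
N = 720324 * exp(-0.3243 * 56)
N = 0.0093410

0.0093410


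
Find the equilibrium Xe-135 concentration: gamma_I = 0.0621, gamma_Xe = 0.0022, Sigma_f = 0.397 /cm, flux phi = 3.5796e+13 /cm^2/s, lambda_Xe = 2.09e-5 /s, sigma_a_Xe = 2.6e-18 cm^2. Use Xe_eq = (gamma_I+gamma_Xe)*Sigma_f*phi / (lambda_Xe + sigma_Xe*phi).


Xe_eq = (gamma_I + gamma_Xe) * Sigma_f * phi / (lambda_Xe + sigma_Xe * phi)
Numerator = (0.0621 + 0.0022) * 0.397 * 3.5796e+13 = 9.137681e+11
Denominator = 2.09e-5 + 2.6e-18 * 3.5796e+13 = 1.139696e-04
Xe_eq = 9.137681e+11 / 1.139696e-04 = 8.0176e+15 /cm^3

8.0176e+15


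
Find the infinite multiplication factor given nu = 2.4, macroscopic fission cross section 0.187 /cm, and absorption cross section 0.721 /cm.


k_inf = nu * Sigma_f / Sigma_a
k_inf = 2.4 * 0.187 / 0.721
k_inf = 0.62247

0.62247


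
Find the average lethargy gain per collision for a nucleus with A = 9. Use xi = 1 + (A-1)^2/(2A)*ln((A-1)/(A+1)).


xi = 1 + (A-1)^2/(2A) * ln((A-1)/(A+1))
xi = 1 + (9-1)^2/(2*9) * ln((9-1)/(9 +1))
xi = 0.20660

0.20660


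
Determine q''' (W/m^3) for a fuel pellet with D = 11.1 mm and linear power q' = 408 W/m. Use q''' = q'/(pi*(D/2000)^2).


r = D / 2 / 1000 = 11.1 / 2 / 1000 = 0.00555 m
q''' = q' / (pi * r^2)
q''' = 408 / (pi * 0.00555^2)
q''' = 4.2162e+06 W/m^3

4.2162e+06


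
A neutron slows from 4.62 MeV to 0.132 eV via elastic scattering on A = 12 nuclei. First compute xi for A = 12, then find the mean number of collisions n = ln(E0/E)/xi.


xi = 1 + (A-1)^2/(2A)*ln((A-1)/(A+1)) = 0.1577690 (for A = 12)
n = ln(E0/E) / xi
n = ln(4.62e6 / 0.132) / 0.1577690
n = ln(3.500000e+07) / 0.1577690 = 110.10

110.10


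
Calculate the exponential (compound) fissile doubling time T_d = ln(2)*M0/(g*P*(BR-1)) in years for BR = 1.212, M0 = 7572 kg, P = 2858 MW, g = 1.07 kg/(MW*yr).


Breeding gain G = BR - 1 = 1.212 - 1 = 0.212
Fissile production rate = g * P * G = 1.07 * 2858 * 0.212 = 648.30872 kg/yr
T_d = ln(2) * M0 / (g * P * G)
T_d = ln(2) * 7572 / 648.30872 = 8.0957 yr

8.0957


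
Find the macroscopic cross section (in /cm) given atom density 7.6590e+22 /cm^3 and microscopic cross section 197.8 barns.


Sigma = N * sigma_barns * 1e-24
Sigma = 7.6590e+22 * 197.8 * 1e-24
Sigma = 15.150 /cm

15.150


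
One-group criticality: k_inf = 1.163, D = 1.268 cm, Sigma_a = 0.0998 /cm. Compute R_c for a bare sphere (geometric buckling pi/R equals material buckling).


L^2 = D / Sigma_a = 1.268 / 0.0998 = 12.70541 cm^2
B_m^2 = (k_inf - 1) / L^2 = (1.163 - 1) / 12.70541 = 0.01282918 /cm^2
For a bare sphere: B_g = pi/R, so R_c = pi / sqrt(B_m^2)
R_c = pi / sqrt(0.01282918) = 27.736 cm

27.736


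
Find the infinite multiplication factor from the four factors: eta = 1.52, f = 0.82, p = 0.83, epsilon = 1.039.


k_inf = eta * f * p * epsilon
k_inf = 1.52 * 0.82 * 0.83 * 1.039
k_inf = 1.0749

1.0749


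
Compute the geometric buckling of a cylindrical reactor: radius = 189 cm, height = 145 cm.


B^2 = (2.405/R)^2 + (pi/H)^2
B^2 = (2.405/189)^2 + (pi/145)^2
B^2 = 6.3134e-04 /cm^2

6.3134e-04


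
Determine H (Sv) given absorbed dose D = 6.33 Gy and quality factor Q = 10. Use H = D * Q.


H = D * Q
H = 6.33 * 10
H = 63.300 Sv

63.300


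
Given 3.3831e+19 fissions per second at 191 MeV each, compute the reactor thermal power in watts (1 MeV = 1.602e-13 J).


P = fission_rate * E_MeV * 1.602e-13
P = 3.3831e+19 * 191 * 1.602e-13
P = 1.0352e+09 W

1.0352e+09


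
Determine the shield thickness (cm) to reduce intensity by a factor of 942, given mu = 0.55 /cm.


x = ln(factor) / mu
x = ln(942) / 0.55
x = 12.451 cm

12.451


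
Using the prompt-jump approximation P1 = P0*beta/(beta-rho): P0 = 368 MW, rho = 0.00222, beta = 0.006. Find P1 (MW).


P1/P0 = beta / (beta - rho)
P1/P0 = 0.006 / (0.006 - 0.00222) = 1.587302
P1 = 368 * 1.587302 = 584.13 MW

584.13


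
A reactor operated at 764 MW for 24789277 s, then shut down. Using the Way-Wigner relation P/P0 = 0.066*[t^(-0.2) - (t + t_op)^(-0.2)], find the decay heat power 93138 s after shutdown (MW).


P/P0 = 0.066 * [t^(-0.2) - (t + t_op)^(-0.2)]
P/P0 = 0.066 * [93138^(-0.2) - (93138 + 24789277)^(-0.2)]
P/P0 = 0.066 * [0.1014319 - 0.03317581] = 0.004504902
P = 764 * 0.004504902 = 3.4417 MW

3.4417


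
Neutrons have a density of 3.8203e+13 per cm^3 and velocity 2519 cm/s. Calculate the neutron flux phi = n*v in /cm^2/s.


phi = n * v
phi = 3.8203e+13 * 2519
phi = 9.6233e+16 /cm^2/s

9.6233e+16


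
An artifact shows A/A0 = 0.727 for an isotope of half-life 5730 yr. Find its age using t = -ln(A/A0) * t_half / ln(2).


lambda = ln(2) / t_half = ln(2) / 5730 = 1.209681e-04 /yr
t = -ln(A/A0) / lambda
t = -ln(0.727) / 1.209681e-04
t = 2635.6 yr

2635.6


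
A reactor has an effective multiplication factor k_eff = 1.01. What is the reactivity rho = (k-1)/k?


rho = (k_eff - 1) / k_eff
rho = (1.01 - 1) / 1.01
rho = 0.0099010

0.0099010


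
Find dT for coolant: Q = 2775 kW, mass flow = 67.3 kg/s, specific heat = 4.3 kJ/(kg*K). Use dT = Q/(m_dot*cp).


dT = Q / (m_dot * cp)
dT = 2775 / (67.3 * 4.3)
dT = 9.5891 C

9.5891


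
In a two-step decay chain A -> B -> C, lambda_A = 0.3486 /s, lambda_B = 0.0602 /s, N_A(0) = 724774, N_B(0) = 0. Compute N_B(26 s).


N_B(t) = lambda_A * N_A0 / (lambda_B - lambda_A) * [exp(-lambda_A*t) - exp(-lambda_B*t)]
exp(-0.3486*26) = 1.158053e-04; exp(-0.0602*26) = 0.2090462
N_B = 0.3486 * 724774 / (0.0602 - 0.3486) * (1.158053e-04 - 0.2090462)
N_B = 183036

183036


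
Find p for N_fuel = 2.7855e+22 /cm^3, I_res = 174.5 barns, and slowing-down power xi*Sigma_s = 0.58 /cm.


p = exp(-N * I * 1e-24 / (xi*Sigma_s))
p = exp(-2.7855e+22 * 174.5 * 1e-24 / 0.58)
p = 2.2929e-04

2.2929e-04


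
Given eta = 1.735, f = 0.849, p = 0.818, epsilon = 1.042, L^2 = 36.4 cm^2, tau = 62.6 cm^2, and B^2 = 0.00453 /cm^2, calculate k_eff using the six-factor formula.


k_inf = eta*f*p*eps = 1.735*0.849*0.818*1.042 = 1.255533
P_TNL = 1/(1 + L^2*B^2) = 1/(1 + 36.4*0.00453) = 0.8584487
P_FNL = exp(-B^2*tau) = exp(-0.00453*62.6) = 0.7530844
k_eff = k_inf * P_TNL * P_FNL = 1.255533 * 0.8584487 * 0.7530844
k_eff = 0.81168

0.81168


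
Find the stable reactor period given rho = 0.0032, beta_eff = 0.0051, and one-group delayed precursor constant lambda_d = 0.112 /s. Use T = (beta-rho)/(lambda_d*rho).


T = (beta - rho) / (lambda_d * rho)
T = (0.0051 - 0.0032) / (0.112 * 0.0032)
T = 5.3013 s

5.3013


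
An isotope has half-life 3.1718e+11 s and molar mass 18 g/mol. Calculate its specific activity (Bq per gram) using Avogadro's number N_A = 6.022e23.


lambda = ln(2) / t_half = ln(2) / 3.1718e+11 = 2.185343e-12 /s
SA = lambda * N_A / M
SA = 2.185343e-12 * 6.022e23 / 18
SA = 7.3112e+10 Bq/g

7.3112e+10


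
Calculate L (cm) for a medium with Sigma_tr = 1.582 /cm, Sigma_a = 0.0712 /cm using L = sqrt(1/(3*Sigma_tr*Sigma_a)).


D = 1 / (3 * Sigma_tr) = 1 / (3 * 1.582) = 0.2107038 cm
L = sqrt(D / Sigma_a)
L = sqrt(0.2107038 / 0.0712)
L = 1.7203 cm

1.7203


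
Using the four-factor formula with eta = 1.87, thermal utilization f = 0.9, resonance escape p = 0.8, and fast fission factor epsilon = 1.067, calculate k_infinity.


k_inf = eta * f * p * epsilon
k_inf = 1.87 * 0.9 * 0.8 * 1.067
k_inf = 1.4366

1.4366


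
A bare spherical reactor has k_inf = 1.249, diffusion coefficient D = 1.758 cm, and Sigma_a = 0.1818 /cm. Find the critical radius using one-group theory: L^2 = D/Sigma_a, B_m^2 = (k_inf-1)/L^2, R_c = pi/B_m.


L^2 = D / Sigma_a = 1.758 / 0.1818 = 9.669967 cm^2
B_m^2 = (k_inf - 1) / L^2 = (1.249 - 1) / 9.669967 = 0.02574983 /cm^2
For a bare sphere: B_g = pi/R, so R_c = pi / sqrt(B_m^2)
R_c = pi / sqrt(0.02574983) = 19.578 cm

19.578


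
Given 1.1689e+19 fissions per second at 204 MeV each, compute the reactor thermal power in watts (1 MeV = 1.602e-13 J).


P = fission_rate * E_MeV * 1.602e-13
P = 1.1689e+19 * 204 * 1.602e-13
P = 3.8201e+08 W

3.8201e+08


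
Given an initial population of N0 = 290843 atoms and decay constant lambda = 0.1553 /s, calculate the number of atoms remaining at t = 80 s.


N = N0 * exp(-lambda * t)
N = 290843 * exp(-0.1553 * 80)
N = 1.1695

1.1695


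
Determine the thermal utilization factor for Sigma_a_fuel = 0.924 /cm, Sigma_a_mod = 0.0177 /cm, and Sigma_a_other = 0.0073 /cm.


f = Sigma_a_fuel / (Sigma_a_fuel + Sigma_a_mod + Sigma_a_other)
f = 0.924 / (0.924 + 0.0177 + 0.0073)
f = 0.97366

0.97366


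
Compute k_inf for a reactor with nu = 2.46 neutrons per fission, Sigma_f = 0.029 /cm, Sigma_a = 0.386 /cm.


k_inf = nu * Sigma_f / Sigma_a
k_inf = 2.46 * 0.029 / 0.386
k_inf = 0.18482

0.18482


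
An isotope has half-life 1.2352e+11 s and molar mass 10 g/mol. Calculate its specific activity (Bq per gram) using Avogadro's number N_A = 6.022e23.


lambda = ln(2) / t_half = ln(2) / 1.2352e+11 = 5.611619e-12 /s
SA = lambda * N_A / M
SA = 5.611619e-12 * 6.022e23 / 10
SA = 3.3793e+11 Bq/g

3.3793e+11


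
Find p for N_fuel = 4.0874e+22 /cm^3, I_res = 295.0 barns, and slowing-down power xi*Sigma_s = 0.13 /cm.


p = exp(-N * I * 1e-24 / (xi*Sigma_s))
p = exp(-4.0874e+22 * 295.0 * 1e-24 / 0.13)
p = 5.2250e-41

5.2250e-41


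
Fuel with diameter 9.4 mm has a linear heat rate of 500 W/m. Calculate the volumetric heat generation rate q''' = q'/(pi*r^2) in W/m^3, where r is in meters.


r = D / 2 / 1000 = 9.4 / 2 / 1000 = 0.0047 m
q''' = q' / (pi * r^2)
q''' = 500 / (pi * 0.0047^2)
q''' = 7.2048e+06 W/m^3

7.2048e+06


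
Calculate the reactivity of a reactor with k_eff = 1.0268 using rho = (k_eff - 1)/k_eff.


rho = (k_eff - 1) / k_eff
rho = (1.0268 - 1) / 1.0268
rho = 0.026101

0.026101


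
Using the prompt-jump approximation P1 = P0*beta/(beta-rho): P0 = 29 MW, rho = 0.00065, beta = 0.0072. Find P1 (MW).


P1/P0 = beta / (beta - rho)
P1/P0 = 0.0072 / (0.0072 - 0.00065) = 1.099237
P1 = 29 * 1.099237 = 31.878 MW

31.878


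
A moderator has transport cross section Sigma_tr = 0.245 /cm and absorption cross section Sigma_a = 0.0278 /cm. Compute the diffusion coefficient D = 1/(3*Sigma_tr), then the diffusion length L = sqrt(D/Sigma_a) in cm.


D = 1 / (3 * Sigma_tr) = 1 / (3 * 0.245) = 1.360544 cm
L = sqrt(D / Sigma_a)
L = sqrt(1.360544 / 0.0278)
L = 6.9957 cm

6.9957


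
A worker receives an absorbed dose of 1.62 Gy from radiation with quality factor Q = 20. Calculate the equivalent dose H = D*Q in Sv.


H = D * Q
H = 1.62 * 20
H = 32.400 Sv

32.400


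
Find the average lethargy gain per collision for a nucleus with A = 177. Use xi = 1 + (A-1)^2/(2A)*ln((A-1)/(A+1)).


xi = 1 + (A-1)^2/(2A) * ln((A-1)/(A+1))
xi = 1 + (177-1)^2/(2*177) * ln((177-1)/(177 +1))
xi = 0.011257

0.011257


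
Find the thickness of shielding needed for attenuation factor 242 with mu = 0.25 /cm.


x = ln(factor) / mu
x = ln(242) / 0.25
x = 21.956 cm

21.956


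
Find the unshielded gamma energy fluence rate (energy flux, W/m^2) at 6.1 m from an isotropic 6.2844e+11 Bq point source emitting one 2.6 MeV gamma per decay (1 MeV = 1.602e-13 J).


psi = A * E * 1.602e-13 / (4*pi*r^2)
psi = 6.2844e+11 * 2.6 * 1.602e-13 / (4*pi*6.1^2)
psi = 5.5980e-04 W/m^2

5.5980e-04


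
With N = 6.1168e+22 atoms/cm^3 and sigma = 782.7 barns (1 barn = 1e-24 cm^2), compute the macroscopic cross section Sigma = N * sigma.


Sigma = N * sigma_barns * 1e-24
Sigma = 6.1168e+22 * 782.7 * 1e-24
Sigma = 47.876 /cm

47.876


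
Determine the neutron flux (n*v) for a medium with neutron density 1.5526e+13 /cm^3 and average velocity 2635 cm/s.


phi = n * v
phi = 1.5526e+13 * 2635
phi = 4.0911e+16 /cm^2/s

4.0911e+16


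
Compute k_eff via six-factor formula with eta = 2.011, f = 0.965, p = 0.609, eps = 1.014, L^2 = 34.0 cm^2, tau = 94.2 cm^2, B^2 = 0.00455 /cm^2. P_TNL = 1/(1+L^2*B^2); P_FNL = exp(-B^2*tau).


k_inf = eta*f*p*eps = 2.011*0.965*0.609*1.014 = 1.198380
P_TNL = 1/(1 + L^2*B^2) = 1/(1 + 34.0*0.00455) = 0.8660258
P_FNL = exp(-B^2*tau) = exp(-0.00455*94.2) = 0.6514139
k_eff = k_inf * P_TNL * P_FNL = 1.198380 * 0.8660258 * 0.6514139
k_eff = 0.67606

0.67606


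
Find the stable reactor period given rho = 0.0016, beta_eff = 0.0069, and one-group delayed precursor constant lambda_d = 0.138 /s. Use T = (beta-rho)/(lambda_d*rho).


T = (beta - rho) / (lambda_d * rho)
T = (0.0069 - 0.0016) / (0.138 * 0.0016)
T = 24.004 s

24.004


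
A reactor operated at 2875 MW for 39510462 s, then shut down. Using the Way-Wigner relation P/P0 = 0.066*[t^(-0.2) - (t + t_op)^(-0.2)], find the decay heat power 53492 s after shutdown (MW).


P/P0 = 0.066 * [t^(-0.2) - (t + t_op)^(-0.2)]
P/P0 = 0.066 * [53492^(-0.2) - (53492 + 39510462)^(-0.2)]
P/P0 = 0.066 * [0.1133293 - 0.03023709] = 0.005484086
P = 2875 * 0.005484086 = 15.767 MW

15.767


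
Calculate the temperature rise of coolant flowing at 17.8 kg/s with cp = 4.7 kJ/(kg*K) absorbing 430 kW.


dT = Q / (m_dot * cp)
dT = 430 / (17.8 * 4.7)
dT = 5.1399 C

5.1399


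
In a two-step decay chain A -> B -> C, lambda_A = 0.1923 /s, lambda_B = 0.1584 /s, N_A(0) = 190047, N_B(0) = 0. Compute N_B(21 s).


N_B(t) = lambda_A * N_A0 / (lambda_B - lambda_A) * [exp(-lambda_A*t) - exp(-lambda_B*t)]
exp(-0.1923*21) = 0.01762741; exp(-0.1584*21) = 0.03592219
N_B = 0.1923 * 190047 / (0.1584 - 0.1923) * (0.01762741 - 0.03592219)
N_B = 19723

19723


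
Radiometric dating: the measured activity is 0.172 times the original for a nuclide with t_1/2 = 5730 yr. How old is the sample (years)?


lambda = ln(2) / t_half = ln(2) / 5730 = 1.209681e-04 /yr
t = -ln(A/A0) / lambda
t = -ln(0.172) / 1.209681e-04
t = 14551 yr

14551


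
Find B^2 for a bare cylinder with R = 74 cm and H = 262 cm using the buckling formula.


B^2 = (2.405/R)^2 + (pi/H)^2
B^2 = (2.405/74)^2 + (pi/262)^2
B^2 = 0.0012000 /cm^2

0.0012000


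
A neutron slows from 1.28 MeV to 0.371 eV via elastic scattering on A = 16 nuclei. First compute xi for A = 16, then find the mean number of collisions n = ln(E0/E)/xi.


xi = 1 + (A-1)^2/(2A)*ln((A-1)/(A+1)) = 0.1199467 (for A = 16)
n = ln(E0/E) / xi
n = ln(1.28e6 / 0.371) / 0.1199467
n = ln(3.450135e+06) / 0.1199467 = 125.51

125.51


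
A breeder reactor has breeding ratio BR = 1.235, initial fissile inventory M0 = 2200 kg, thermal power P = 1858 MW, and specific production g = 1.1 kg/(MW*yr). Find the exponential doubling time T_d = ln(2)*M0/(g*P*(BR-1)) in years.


Breeding gain G = BR - 1 = 1.235 - 1 = 0.235
Fissile production rate = g * P * G = 1.1 * 1858 * 0.235 = 480.293 kg/yr
T_d = ln(2) * M0 / (g * P * G)
T_d = ln(2) * 2200 / 480.293 = 3.1750 yr

3.1750


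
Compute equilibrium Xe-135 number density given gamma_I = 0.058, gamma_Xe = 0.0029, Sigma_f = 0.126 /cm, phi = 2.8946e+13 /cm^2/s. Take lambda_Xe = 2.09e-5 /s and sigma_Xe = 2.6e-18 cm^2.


Xe_eq = (gamma_I + gamma_Xe) * Sigma_f * phi / (lambda_Xe + sigma_Xe * phi)
Numerator = (0.058 + 0.0029) * 0.126 * 2.8946e+13 = 2.221142e+11
Denominator = 2.09e-5 + 2.6e-18 * 2.8946e+13 = 9.615960e-05
Xe_eq = 2.221142e+11 / 9.615960e-05 = 2.3098e+15 /cm^3

2.3098e+15


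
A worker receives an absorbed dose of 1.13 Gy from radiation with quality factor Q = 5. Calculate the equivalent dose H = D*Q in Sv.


H = D * Q
H = 1.13 * 5
H = 5.6500 Sv

5.6500


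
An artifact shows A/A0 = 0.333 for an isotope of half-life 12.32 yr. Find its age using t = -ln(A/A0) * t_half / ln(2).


lambda = ln(2) / t_half = ln(2) / 12.32 = 0.05626195 /yr
t = -ln(A/A0) / lambda
t = -ln(0.333) / 0.05626195
t = 19.545 yr

19.545


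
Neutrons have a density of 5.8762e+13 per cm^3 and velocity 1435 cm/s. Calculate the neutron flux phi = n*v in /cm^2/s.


phi = n * v
phi = 5.8762e+13 * 1435
phi = 8.4323e+16 /cm^2/s

8.4323e+16


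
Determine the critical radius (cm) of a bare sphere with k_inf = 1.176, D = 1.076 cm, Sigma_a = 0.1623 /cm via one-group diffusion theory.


L^2 = D / Sigma_a = 1.076 / 0.1623 = 6.629698 cm^2
B_m^2 = (k_inf - 1) / L^2 = (1.176 - 1) / 6.629698 = 0.02654721 /cm^2
For a bare sphere: B_g = pi/R, so R_c = pi / sqrt(B_m^2)
R_c = pi / sqrt(0.02654721) = 19.281 cm

19.281


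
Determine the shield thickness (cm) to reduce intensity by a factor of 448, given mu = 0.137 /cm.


x = ln(factor) / mu
x = ln(448) / 0.137
x = 44.561 cm

44.561


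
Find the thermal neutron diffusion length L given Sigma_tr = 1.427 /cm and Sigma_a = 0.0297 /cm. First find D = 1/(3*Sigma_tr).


D = 1 / (3 * Sigma_tr) = 1 / (3 * 1.427) = 0.2335903 cm
L = sqrt(D / Sigma_a)
L = sqrt(0.2335903 / 0.0297)
L = 2.8045 cm

2.8045


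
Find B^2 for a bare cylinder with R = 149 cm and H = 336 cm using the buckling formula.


B^2 = (2.405/R)^2 + (pi/H)^2
B^2 = (2.405/149)^2 + (pi/336)^2
B^2 = 3.4795e-04 /cm^2

3.4795e-04


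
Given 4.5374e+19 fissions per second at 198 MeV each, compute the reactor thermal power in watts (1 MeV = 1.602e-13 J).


P = fission_rate * E_MeV * 1.602e-13
P = 4.5374e+19 * 198 * 1.602e-13
P = 1.4392e+09 W

1.4392e+09


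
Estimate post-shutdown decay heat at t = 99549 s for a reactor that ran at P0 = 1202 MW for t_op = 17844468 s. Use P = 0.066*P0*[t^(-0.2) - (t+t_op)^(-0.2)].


P/P0 = 0.066 * [t^(-0.2) - (t + t_op)^(-0.2)]
P/P0 = 0.066 * [99549^(-0.2) - (99549 + 17844468)^(-0.2)]
P/P0 = 0.066 * [0.1000904 - 0.03541735] = 0.004268421
P = 1202 * 0.004268421 = 5.1306 MW

5.1306


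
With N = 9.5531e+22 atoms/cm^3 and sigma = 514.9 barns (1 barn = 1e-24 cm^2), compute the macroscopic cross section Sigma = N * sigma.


Sigma = N * sigma_barns * 1e-24
Sigma = 9.5531e+22 * 514.9 * 1e-24
Sigma = 49.189 /cm

49.189


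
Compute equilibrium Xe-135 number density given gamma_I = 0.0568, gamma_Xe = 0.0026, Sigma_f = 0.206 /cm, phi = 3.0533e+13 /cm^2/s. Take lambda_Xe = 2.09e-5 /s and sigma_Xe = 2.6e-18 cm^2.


Xe_eq = (gamma_I + gamma_Xe) * Sigma_f * phi / (lambda_Xe + sigma_Xe * phi)
Numerator = (0.0568 + 0.0026) * 0.206 * 3.0533e+13 = 3.736140e+11
Denominator = 2.09e-5 + 2.6e-18 * 3.0533e+13 = 1.002858e-04
Xe_eq = 3.736140e+11 / 1.002858e-04 = 3.7255e+15 /cm^3

3.7255e+15


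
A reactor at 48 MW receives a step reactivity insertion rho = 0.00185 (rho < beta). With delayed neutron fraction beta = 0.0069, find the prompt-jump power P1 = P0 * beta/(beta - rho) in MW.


P1/P0 = beta / (beta - rho)
P1/P0 = 0.0069 / (0.0069 - 0.00185) = 1.366337
P1 = 48 * 1.366337 = 65.584 MW

65.584


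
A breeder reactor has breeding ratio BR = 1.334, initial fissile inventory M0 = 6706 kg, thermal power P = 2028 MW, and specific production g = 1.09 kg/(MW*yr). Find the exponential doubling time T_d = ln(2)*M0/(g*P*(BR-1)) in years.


Breeding gain G = BR - 1 = 1.334 - 1 = 0.334
Fissile production rate = g * P * G = 1.09 * 2028 * 0.334 = 738.31368 kg/yr
T_d = ln(2) * M0 / (g * P * G)
T_d = ln(2) * 6706 / 738.31368 = 6.2958 yr

6.2958


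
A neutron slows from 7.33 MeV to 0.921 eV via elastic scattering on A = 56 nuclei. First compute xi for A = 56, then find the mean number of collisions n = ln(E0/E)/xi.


xi = 1 + (A-1)^2/(2A)*ln((A-1)/(A+1)) = 0.03529286 (for A = 56)
n = ln(E0/E) / xi
n = ln(7.33e6 / 0.921) / 0.03529286
n = ln(7.958740e+06) / 0.03529286 = 450.23

450.23


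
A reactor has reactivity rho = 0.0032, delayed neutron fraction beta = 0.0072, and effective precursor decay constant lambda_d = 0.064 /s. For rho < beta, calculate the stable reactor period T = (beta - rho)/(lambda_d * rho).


T = (beta - rho) / (lambda_d * rho)
T = (0.0072 - 0.0032) / (0.064 * 0.0032)
T = 19.531 s

19.531


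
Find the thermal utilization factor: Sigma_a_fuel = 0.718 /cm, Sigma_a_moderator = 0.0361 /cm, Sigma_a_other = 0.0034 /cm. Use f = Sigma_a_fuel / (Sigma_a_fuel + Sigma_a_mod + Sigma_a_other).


f = Sigma_a_fuel / (Sigma_a_fuel + Sigma_a_mod + Sigma_a_other)
f = 0.718 / (0.718 + 0.0361 + 0.0034)
f = 0.94785

0.94785


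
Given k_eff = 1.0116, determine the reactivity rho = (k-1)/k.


rho = (k_eff - 1) / k_eff
rho = (1.0116 - 1) / 1.0116
rho = 0.011467

0.011467


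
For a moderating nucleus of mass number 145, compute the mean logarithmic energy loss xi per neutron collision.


xi = 1 + (A-1)^2/(2A) * ln((A-1)/(A+1))
xi = 1 + (145-1)^2/(2*145) * ln((145-1)/(145 +1))
xi = 0.013730

0.013730


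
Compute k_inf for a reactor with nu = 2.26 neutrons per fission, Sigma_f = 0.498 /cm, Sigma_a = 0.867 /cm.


k_inf = nu * Sigma_f / Sigma_a
k_inf = 2.26 * 0.498 / 0.867
k_inf = 1.2981

1.2981


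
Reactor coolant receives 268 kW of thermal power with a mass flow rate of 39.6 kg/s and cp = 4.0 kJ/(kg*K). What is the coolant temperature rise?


dT = Q / (m_dot * cp)
dT = 268 / (39.6 * 4.0)
dT = 1.6919 C

1.6919


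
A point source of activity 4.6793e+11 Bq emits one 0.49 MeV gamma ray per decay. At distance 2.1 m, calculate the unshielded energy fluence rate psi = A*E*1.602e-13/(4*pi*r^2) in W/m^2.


psi = A * E * 1.602e-13 / (4*pi*r^2)
psi = 4.6793e+11 * 0.49 * 1.602e-13 / (4*pi*2.1^2)
psi = 6.6281e-04 W/m^2

6.6281e-04


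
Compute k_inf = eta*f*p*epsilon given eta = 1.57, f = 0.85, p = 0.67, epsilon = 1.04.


k_inf = eta * f * p * epsilon
k_inf = 1.57 * 0.85 * 0.67 * 1.04
k_inf = 0.92988

0.92988


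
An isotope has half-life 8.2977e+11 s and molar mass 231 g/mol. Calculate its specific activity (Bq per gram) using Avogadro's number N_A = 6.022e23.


lambda = ln(2) / t_half = ln(2) / 8.2977e+11 = 8.353486e-13 /s
SA = lambda * N_A / M
SA = 8.353486e-13 * 6.022e23 / 231
SA = 2.1777e+09 Bq/g

2.1777e+09


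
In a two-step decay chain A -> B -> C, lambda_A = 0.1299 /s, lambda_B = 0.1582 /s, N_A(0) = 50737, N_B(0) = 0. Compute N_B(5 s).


N_B(t) = lambda_A * N_A0 / (lambda_B - lambda_A) * [exp(-lambda_A*t) - exp(-lambda_B*t)]
exp(-0.1299*5) = 0.5223069; exp(-0.1582*5) = 0.4533912
N_B = 0.1299 * 50737 / (0.1582 - 0.1299) * (0.5223069 - 0.4533912)
N_B = 16050

16050


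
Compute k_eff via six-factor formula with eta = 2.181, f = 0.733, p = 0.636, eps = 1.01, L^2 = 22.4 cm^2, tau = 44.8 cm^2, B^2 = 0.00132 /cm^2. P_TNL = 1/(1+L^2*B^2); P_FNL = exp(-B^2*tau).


k_inf = eta*f*p*eps = 2.181*0.733*0.636*1.01 = 1.026924
P_TNL = 1/(1 + L^2*B^2) = 1/(1 + 22.4*0.00132) = 0.9712812
P_FNL = exp(-B^2*tau) = exp(-0.00132*44.8) = 0.9425786
k_eff = k_inf * P_TNL * P_FNL = 1.026924 * 0.9712812 * 0.9425786
k_eff = 0.94016

0.94016


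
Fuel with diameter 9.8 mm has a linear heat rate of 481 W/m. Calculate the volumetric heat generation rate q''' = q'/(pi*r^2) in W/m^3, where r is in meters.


r = D / 2 / 1000 = 9.8 / 2 / 1000 = 0.0049 m
q''' = q' / (pi * r^2)
q''' = 481 / (pi * 0.0049^2)
q''' = 6.3768e+06 W/m^3

6.3768e+06


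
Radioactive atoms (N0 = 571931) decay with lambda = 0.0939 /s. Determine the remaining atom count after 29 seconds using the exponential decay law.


N = N0 * exp(-lambda * t)
N = 571931 * exp(-0.0939 * 29)
N = 37559

37559


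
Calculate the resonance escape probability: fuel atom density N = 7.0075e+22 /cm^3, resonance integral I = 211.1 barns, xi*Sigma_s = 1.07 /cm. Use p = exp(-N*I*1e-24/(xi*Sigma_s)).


p = exp(-N * I * 1e-24 / (xi*Sigma_s))
p = exp(-7.0075e+22 * 211.1 * 1e-24 / 1.07)
p = 9.9048e-07

9.9048e-07


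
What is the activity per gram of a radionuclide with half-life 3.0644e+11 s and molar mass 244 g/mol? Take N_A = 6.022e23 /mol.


lambda = ln(2) / t_half = ln(2) / 3.0644e+11 = 2.261934e-12 /s
SA = lambda * N_A / M
SA = 2.261934e-12 * 6.022e23 / 244
SA = 5.5825e+09 Bq/g

5.5825e+09


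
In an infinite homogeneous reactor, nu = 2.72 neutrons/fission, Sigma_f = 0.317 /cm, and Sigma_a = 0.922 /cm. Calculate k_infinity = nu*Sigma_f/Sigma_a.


k_inf = nu * Sigma_f / Sigma_a
k_inf = 2.72 * 0.317 / 0.922
k_inf = 0.93518

0.93518


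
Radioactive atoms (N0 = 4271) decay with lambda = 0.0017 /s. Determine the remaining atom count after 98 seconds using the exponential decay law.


N = N0 * exp(-lambda * t)
N = 4271 * exp(-0.0017 * 98)
N = 3615.6

3615.6


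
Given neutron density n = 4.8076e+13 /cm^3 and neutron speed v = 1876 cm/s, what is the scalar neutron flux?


phi = n * v
phi = 4.8076e+13 * 1876
phi = 9.0191e+16 /cm^2/s

9.0191e+16


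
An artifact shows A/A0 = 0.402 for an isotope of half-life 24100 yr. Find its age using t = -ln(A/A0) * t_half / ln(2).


lambda = ln(2) / t_half = ln(2) / 24100 = 2.876129e-05 /yr
t = -ln(A/A0) / lambda
t = -ln(0.402) / 2.876129e-05
t = 31685 yr

31685


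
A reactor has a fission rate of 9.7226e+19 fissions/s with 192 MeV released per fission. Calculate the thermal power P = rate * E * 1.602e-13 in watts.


P = fission_rate * E_MeV * 1.602e-13
P = 9.7226e+19 * 192 * 1.602e-13
P = 2.9905e+09 W

2.9905e+09


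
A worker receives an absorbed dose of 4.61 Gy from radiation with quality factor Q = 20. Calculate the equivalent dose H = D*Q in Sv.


H = D * Q
H = 4.61 * 20
H = 92.200 Sv

92.200


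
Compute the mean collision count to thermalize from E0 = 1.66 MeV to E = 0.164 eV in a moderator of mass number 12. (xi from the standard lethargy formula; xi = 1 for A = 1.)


xi = 1 + (A-1)^2/(2A)*ln((A-1)/(A+1)) = 0.1577690 (for A = 12)
n = ln(E0/E) / xi
n = ln(1.66e6 / 0.164) / 0.1577690
n = ln(1.012195e+07) / 0.1577690 = 102.24

102.24


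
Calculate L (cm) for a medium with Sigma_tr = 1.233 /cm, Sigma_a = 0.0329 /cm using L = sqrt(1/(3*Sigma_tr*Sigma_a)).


D = 1 / (3 * Sigma_tr) = 1 / (3 * 1.233) = 0.2703433 cm
L = sqrt(D / Sigma_a)
L = sqrt(0.2703433 / 0.0329)
L = 2.8666 cm

2.8666


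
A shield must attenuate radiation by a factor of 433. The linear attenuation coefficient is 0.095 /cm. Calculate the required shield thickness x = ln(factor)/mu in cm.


x = ln(factor) / mu
x = ln(433) / 0.095
x = 63.903 cm

63.903


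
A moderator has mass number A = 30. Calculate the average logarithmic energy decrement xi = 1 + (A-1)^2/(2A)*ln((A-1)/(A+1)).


xi = 1 + (A-1)^2/(2A) * ln((A-1)/(A+1))
xi = 1 + (30-1)^2/(2*30) * ln((30-1)/(30 +1))
xi = 0.065209

0.065209


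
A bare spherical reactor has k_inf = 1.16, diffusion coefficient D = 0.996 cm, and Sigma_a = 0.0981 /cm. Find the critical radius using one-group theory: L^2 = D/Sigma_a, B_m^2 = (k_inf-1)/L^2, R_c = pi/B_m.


L^2 = D / Sigma_a = 0.996 / 0.0981 = 10.15291 cm^2
B_m^2 = (k_inf - 1) / L^2 = (1.16 - 1) / 10.15291 = 0.01575903 /cm^2
For a bare sphere: B_g = pi/R, so R_c = pi / sqrt(B_m^2)
R_c = pi / sqrt(0.01575903) = 25.026 cm

25.026


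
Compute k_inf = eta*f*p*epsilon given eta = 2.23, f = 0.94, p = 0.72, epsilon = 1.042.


k_inf = eta * f * p * epsilon
k_inf = 2.23 * 0.94 * 0.72 * 1.042
k_inf = 1.5727

1.5727


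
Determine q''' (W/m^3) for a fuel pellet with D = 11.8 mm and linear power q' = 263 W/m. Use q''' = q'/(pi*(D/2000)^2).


r = D / 2 / 1000 = 11.8 / 2 / 1000 = 0.0059 m
q''' = q' / (pi * r^2)
q''' = 263 / (pi * 0.0059^2)
q''' = 2.4049e+06 W/m^3

2.4049e+06


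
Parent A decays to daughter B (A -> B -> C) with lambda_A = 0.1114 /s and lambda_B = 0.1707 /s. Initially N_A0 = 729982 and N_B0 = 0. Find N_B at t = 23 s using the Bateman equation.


N_B(t) = lambda_A * N_A0 / (lambda_B - lambda_A) * [exp(-lambda_A*t) - exp(-lambda_B*t)]
exp(-0.1114*23) = 0.07713486; exp(-0.1707*23) = 0.01972043
N_B = 0.1114 * 729982 / (0.1707 - 0.1114) * (0.07713486 - 0.01972043)
N_B = 78734

78734


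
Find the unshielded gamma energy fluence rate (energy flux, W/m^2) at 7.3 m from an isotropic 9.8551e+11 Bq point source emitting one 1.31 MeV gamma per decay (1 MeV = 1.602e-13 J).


psi = A * E * 1.602e-13 / (4*pi*r^2)
psi = 9.8551e+11 * 1.31 * 1.602e-13 / (4*pi*7.3^2)
psi = 3.0884e-04 W/m^2

3.0884e-04


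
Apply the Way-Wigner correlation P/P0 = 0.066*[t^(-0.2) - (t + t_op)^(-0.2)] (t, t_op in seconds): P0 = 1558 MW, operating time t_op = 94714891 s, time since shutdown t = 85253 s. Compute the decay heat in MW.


P/P0 = 0.066 * [t^(-0.2) - (t + t_op)^(-0.2)]
P/P0 = 0.066 * [85253^(-0.2) - (85253 + 94714891)^(-0.2)]
P/P0 = 0.066 * [0.1032424 - 0.02538857] = 0.005138353
P = 1558 * 0.005138353 = 8.0056 MW

8.0056


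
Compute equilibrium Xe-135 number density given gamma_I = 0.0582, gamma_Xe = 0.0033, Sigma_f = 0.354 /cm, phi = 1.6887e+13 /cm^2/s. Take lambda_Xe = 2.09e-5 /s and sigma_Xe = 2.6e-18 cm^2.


Xe_eq = (gamma_I + gamma_Xe) * Sigma_f * phi / (lambda_Xe + sigma_Xe * phi)
Numerator = (0.0582 + 0.0033) * 0.354 * 1.6887e+13 = 3.676469e+11
Denominator = 2.09e-5 + 2.6e-18 * 1.6887e+13 = 6.480620e-05
Xe_eq = 3.676469e+11 / 6.480620e-05 = 5.6730e+15 /cm^3

5.6730e+15


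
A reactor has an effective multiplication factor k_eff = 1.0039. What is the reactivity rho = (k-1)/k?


rho = (k_eff - 1) / k_eff
rho = (1.0039 - 1) / 1.0039
rho = 0.0038848

0.0038848


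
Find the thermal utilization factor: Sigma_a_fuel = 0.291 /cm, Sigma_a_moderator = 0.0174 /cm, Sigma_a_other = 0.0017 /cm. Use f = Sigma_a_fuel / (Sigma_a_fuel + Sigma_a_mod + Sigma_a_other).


f = Sigma_a_fuel / (Sigma_a_fuel + Sigma_a_mod + Sigma_a_other)
f = 0.291 / (0.291 + 0.0174 + 0.0017)
f = 0.93841

0.93841


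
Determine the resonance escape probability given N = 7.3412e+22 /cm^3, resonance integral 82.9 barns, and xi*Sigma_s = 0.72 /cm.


p = exp(-N * I * 1e-24 / (xi*Sigma_s))
p = exp(-7.3412e+22 * 82.9 * 1e-24 / 0.72)
p = 2.1335e-04

2.1335e-04


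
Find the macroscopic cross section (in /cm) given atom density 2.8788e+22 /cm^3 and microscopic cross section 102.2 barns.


Sigma = N * sigma_barns * 1e-24
Sigma = 2.8788e+22 * 102.2 * 1e-24
Sigma = 2.9421 /cm

2.9421


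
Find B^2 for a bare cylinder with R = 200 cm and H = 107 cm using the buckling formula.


B^2 = (2.405/R)^2 + (pi/H)^2
B^2 = (2.405/200)^2 + (pi/107)^2
B^2 = 0.0010067 /cm^2

0.0010067


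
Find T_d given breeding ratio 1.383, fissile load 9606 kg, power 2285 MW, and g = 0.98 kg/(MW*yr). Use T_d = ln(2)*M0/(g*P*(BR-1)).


Breeding gain G = BR - 1 = 1.383 - 1 = 0.383
Fissile production rate = g * P * G = 0.98 * 2285 * 0.383 = 857.6519 kg/yr
T_d = ln(2) * M0 / (g * P * G)
T_d = ln(2) * 9606 / 857.6519 = 7.7635 yr

7.7635


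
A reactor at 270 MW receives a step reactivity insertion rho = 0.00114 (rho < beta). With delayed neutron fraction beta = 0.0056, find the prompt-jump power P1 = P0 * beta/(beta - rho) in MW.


P1/P0 = beta / (beta - rho)
P1/P0 = 0.0056 / (0.0056 - 0.00114) = 1.255605
P1 = 270 * 1.255605 = 339.01 MW

339.01


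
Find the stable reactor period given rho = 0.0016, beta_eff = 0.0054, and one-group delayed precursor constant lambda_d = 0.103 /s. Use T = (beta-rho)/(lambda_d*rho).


T = (beta - rho) / (lambda_d * rho)
T = (0.0054 - 0.0016) / (0.103 * 0.0016)
T = 23.058 s

23.058


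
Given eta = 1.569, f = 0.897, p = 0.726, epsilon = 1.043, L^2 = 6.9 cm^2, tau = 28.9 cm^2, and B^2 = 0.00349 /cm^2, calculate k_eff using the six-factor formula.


k_inf = eta*f*p*eps = 1.569*0.897*0.726*1.043 = 1.065703
P_TNL = 1/(1 + L^2*B^2) = 1/(1 + 6.9*0.00349) = 0.9764853
P_FNL = exp(-B^2*tau) = exp(-0.00349*28.9) = 0.9040587
k_eff = k_inf * P_TNL * P_FNL = 1.065703 * 0.9764853 * 0.9040587
k_eff = 0.94080

0.94080


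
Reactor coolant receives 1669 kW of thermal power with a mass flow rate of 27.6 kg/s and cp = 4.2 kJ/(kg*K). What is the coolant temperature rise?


dT = Q / (m_dot * cp)
dT = 1669 / (27.6 * 4.2)
dT = 14.398 C

14.398


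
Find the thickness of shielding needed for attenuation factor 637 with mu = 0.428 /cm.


x = ln(factor) / mu
x = ln(637) / 0.428
x = 15.086 cm

15.086


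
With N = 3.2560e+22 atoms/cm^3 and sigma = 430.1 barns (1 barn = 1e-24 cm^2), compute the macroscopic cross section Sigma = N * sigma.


Sigma = N * sigma_barns * 1e-24
Sigma = 3.2560e+22 * 430.1 * 1e-24
Sigma = 14.004 /cm

14.004


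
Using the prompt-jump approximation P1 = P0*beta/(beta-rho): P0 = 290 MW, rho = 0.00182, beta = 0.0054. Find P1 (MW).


P1/P0 = beta / (beta - rho)
P1/P0 = 0.0054 / (0.0054 - 0.00182) = 1.508380
P1 = 290 * 1.508380 = 437.43 MW

437.43


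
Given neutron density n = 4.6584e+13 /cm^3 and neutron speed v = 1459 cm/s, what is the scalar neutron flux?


phi = n * v
phi = 4.6584e+13 * 1459
phi = 6.7966e+16 /cm^2/s

6.7966e+16


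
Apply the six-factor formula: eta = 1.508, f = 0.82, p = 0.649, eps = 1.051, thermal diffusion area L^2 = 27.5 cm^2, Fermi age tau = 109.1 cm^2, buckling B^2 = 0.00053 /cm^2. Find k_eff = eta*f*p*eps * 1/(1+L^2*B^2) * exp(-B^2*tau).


k_inf = eta*f*p*eps = 1.508*0.82*0.649*1.051 = 0.8434563
P_TNL = 1/(1 + L^2*B^2) = 1/(1 + 27.5*0.00053) = 0.9856344
P_FNL = exp(-B^2*tau) = exp(-0.00053*109.1) = 0.9438170
k_eff = k_inf * P_TNL * P_FNL = 0.8434563 * 0.9856344 * 0.9438170
k_eff = 0.78463

0.78463


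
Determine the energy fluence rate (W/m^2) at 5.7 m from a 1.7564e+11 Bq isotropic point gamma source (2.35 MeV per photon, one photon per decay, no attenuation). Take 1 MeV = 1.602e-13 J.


psi = A * E * 1.602e-13 / (4*pi*r^2)
psi = 1.7564e+11 * 2.35 * 1.602e-13 / (4*pi*5.7^2)
psi = 1.6195e-04 W/m^2

1.6195e-04


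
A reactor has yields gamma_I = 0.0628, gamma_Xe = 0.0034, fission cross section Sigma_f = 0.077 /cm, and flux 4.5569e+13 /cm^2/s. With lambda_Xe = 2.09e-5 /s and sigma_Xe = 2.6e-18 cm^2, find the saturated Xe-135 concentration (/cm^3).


Xe_eq = (gamma_I + gamma_Xe) * Sigma_f * phi / (lambda_Xe + sigma_Xe * phi)
Numerator = (0.0628 + 0.0034) * 0.077 * 4.5569e+13 = 2.322834e+11
Denominator = 2.09e-5 + 2.6e-18 * 4.5569e+13 = 1.393794e-04
Xe_eq = 2.322834e+11 / 1.393794e-04 = 1.6666e+15 /cm^3

1.6666e+15


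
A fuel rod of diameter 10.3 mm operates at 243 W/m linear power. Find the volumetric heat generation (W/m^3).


r = D / 2 / 1000 = 10.3 / 2 / 1000 = 0.00515 m
q''' = q' / (pi * r^2)
q''' = 243 / (pi * 0.00515^2)
q''' = 2.9164e+06 W/m^3

2.9164e+06


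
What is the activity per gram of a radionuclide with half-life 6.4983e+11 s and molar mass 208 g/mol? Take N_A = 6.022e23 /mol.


lambda = ln(2) / t_half = ln(2) / 6.4983e+11 = 1.066659e-12 /s
SA = lambda * N_A / M
SA = 1.066659e-12 * 6.022e23 / 208
SA = 3.0882e+09 Bq/g

3.0882e+09


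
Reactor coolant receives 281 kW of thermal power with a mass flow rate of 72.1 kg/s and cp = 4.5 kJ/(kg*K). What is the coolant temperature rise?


dT = Q / (m_dot * cp)
dT = 281 / (72.1 * 4.5)
dT = 0.86608 C

0.86608


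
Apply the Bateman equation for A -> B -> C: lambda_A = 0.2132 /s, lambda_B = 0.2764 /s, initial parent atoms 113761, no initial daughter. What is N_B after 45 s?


N_B(t) = lambda_A * N_A0 / (lambda_B - lambda_A) * [exp(-lambda_A*t) - exp(-lambda_B*t)]
exp(-0.2132*45) = 6.813633e-05; exp(-0.2764*45) = 3.965019e-06
N_B = 0.2132 * 113761 / (0.2764 - 0.2132) * (6.813633e-05 - 3.965019e-06)
N_B = 24.627

24.627


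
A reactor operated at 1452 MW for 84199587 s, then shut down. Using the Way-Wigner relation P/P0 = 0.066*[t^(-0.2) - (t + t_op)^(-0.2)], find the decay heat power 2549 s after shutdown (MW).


P/P0 = 0.066 * [t^(-0.2) - (t + t_op)^(-0.2)]
P/P0 = 0.066 * [2549^(-0.2) - (2549 + 84199587)^(-0.2)]
P/P0 = 0.066 * [0.2083176 - 0.02599773] = 0.01203311
P = 1452 * 0.01203311 = 17.472 MW

17.472


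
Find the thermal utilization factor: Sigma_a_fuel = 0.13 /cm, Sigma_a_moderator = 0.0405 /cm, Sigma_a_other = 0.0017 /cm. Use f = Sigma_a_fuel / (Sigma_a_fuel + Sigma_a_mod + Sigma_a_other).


f = Sigma_a_fuel / (Sigma_a_fuel + Sigma_a_mod + Sigma_a_other)
f = 0.13 / (0.13 + 0.0405 + 0.0017)
f = 0.75494

0.75494


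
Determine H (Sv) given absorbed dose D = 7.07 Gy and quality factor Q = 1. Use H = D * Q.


H = D * Q
H = 7.07 * 1
H = 7.0700 Sv

7.0700


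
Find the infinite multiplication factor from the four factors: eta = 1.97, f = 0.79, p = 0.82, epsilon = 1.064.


k_inf = eta * f * p * epsilon
k_inf = 1.97 * 0.79 * 0.82 * 1.064
k_inf = 1.3578

1.3578


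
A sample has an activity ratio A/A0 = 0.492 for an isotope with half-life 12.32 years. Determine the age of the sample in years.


lambda = ln(2) / t_half = ln(2) / 12.32 = 0.05626195 /yr
t = -ln(A/A0) / lambda
t = -ln(0.492) / 0.05626195
t = 12.607 yr

12.607


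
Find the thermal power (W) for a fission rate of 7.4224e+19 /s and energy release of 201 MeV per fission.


P = fission_rate * E_MeV * 1.602e-13
P = 7.4224e+19 * 201 * 1.602e-13
P = 2.3900e+09 W

2.3900e+09


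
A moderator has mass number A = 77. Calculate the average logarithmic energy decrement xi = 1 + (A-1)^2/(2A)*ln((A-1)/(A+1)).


xi = 1 + (A-1)^2/(2A) * ln((A-1)/(A+1))
xi = 1 + (77-1)^2/(2*77) * ln((77-1)/(77 +1))
xi = 0.025751

0.025751


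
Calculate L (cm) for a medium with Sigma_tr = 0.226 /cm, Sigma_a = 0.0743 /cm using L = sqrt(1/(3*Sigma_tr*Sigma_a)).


D = 1 / (3 * Sigma_tr) = 1 / (3 * 0.226) = 1.474926 cm
L = sqrt(D / Sigma_a)
L = sqrt(1.474926 / 0.0743)
L = 4.4554 cm

4.4554


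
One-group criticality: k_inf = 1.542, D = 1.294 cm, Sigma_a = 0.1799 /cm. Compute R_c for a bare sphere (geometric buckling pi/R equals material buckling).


L^2 = D / Sigma_a = 1.294 / 0.1799 = 7.192885 cm^2
B_m^2 = (k_inf - 1) / L^2 = (1.542 - 1) / 7.192885 = 0.07535224 /cm^2
For a bare sphere: B_g = pi/R, so R_c = pi / sqrt(B_m^2)
R_c = pi / sqrt(0.07535224) = 11.445 cm

11.445


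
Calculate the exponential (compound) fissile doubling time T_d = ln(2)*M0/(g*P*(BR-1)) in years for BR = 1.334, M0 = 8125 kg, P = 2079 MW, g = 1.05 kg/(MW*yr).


Breeding gain G = BR - 1 = 1.334 - 1 = 0.334
Fissile production rate = g * P * G = 1.05 * 2079 * 0.334 = 729.1053 kg/yr
T_d = ln(2) * M0 / (g * P * G)
T_d = ln(2) * 8125 / 729.1053 = 7.7243 yr

7.7243


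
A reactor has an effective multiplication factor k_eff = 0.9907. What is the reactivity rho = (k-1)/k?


rho = (k_eff - 1) / k_eff
rho = (0.9907 - 1) / 0.9907
rho = -0.0093873

-0.0093873


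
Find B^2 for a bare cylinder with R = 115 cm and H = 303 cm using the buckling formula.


B^2 = (2.405/R)^2 + (pi/H)^2
B^2 = (2.405/115)^2 + (pi/303)^2
B^2 = 5.4486e-04 /cm^2

5.4486e-04


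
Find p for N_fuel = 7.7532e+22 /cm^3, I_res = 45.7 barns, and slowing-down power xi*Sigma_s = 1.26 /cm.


p = exp(-N * I * 1e-24 / (xi*Sigma_s))
p = exp(-7.7532e+22 * 45.7 * 1e-24 / 1.26)
p = 0.060080

0.060080


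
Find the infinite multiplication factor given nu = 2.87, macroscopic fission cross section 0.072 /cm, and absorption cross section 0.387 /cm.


k_inf = nu * Sigma_f / Sigma_a
k_inf = 2.87 * 0.072 / 0.387
k_inf = 0.53395

0.53395


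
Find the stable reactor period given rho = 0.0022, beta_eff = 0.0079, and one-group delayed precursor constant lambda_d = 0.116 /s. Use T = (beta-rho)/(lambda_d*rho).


T = (beta - rho) / (lambda_d * rho)
T = (0.0079 - 0.0022) / (0.116 * 0.0022)
T = 22.335 s

22.335


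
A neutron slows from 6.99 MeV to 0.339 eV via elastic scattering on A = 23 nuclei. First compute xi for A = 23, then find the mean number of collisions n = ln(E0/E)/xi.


xi = 1 + (A-1)^2/(2A)*ln((A-1)/(A+1)) = 0.08448899 (for A = 23)
n = ln(E0/E) / xi
n = ln(6.99e6 / 0.339) / 0.08448899
n = ln(2.061947e+07) / 0.08448899 = 199.34

199.34
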